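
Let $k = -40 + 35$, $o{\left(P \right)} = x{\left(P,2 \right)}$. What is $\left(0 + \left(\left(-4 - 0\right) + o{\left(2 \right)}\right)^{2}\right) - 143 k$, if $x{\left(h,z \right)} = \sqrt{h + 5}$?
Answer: $738 - 8 \sqrt{7} \approx 716.83$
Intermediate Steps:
$x{\left(h,z \right)} = \sqrt{5 + h}$
$o{\left(P \right)} = \sqrt{5 + P}$
$k = -5$
$\left(0 + \left(\left(-4 - 0\right) + o{\left(2 \right)}\right)^{2}\right) - 143 k = \left(0 + \left(\left(-4 - 0\right) + \sqrt{5 + 2}\right)^{2}\right) - -715 = \left(0 + \left(\left(-4 + 0\right) + \sqrt{7}\right)^{2}\right) + 715 = \left(0 + \left(-4 + \sqrt{7}\right)^{2}\right) + 715 = \left(-4 + \sqrt{7}\right)^{2} + 715 = 715 + \left(-4 + \sqrt{7}\right)^{2}$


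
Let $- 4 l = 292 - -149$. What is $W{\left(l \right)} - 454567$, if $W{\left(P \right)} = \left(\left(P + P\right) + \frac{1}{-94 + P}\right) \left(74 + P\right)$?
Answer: $- \frac{2918805687}{6536} \approx -4.4657 \cdot 10^{5}$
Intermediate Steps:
$l = - \frac{441}{4}$ ($l = - \frac{292 - -149}{4} = - \frac{292 + 149}{4} = \left(- \frac{1}{4}\right) 441 = - \frac{441}{4} \approx -110.25$)
$W{\left(P \right)} = \left(74 + P\right) \left(\frac{1}{-94 + P} + 2 P\right)$ ($W{\left(P \right)} = \left(2 P + \frac{1}{-94 + P}\right) \left(74 + P\right) = \left(\frac{1}{-94 + P} + 2 P\right) \left(74 + P\right) = \left(74 + P\right) \left(\frac{1}{-94 + P} + 2 P\right)$)
$W{\left(l \right)} - 454567 = \frac{74 - - \frac{6134751}{4} - 40 \left(- \frac{441}{4}\right)^{2} + 2 \left(- \frac{441}{4}\right)^{3}}{-94 - \frac{441}{4}} - 454567 = \frac{74 + \frac{6134751}{4} - \frac{972405}{2} + 2 \left(- \frac{85766121}{64}\right)}{- \frac{817}{4}} - 454567 = - \frac{4 \left(74 + \frac{6134751}{4} - \frac{972405}{2} - \frac{85766121}{32}\right)}{817} - 454567 = \left(- \frac{4}{817}\right) \left(- \frac{52244225}{32}\right) - 454567 = \frac{52244225}{6536} - 454567 = - \frac{2918805687}{6536}$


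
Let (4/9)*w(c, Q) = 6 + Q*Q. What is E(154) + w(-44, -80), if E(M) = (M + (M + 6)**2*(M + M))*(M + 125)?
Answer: 4399833159/2 ≈ 2.1999e+9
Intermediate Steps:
w(c, Q) = 27/2 + 9*Q**2/4 (w(c, Q) = 9*(6 + Q*Q)/4 = 9*(6 + Q**2)/4 = 27/2 + 9*Q**2/4)
E(M) = (125 + M)*(M + 2*M*(6 + M)**2) (E(M) = (M + (6 + M)**2*(2*M))*(125 + M) = (M + 2*M*(6 + M)**2)*(125 + M) = (125 + M)*(M + 2*M*(6 + M)**2))
E(154) + w(-44, -80) = 154*(9125 + 2*154**3 + 274*154**2 + 3073*154) + (27/2 + (9/4)*(-80)**2) = 154*(9125 + 2*3652264 + 274*23716 + 473242) + (27/2 + (9/4)*6400) = 154*(9125 + 7304528 + 6498184 + 473242) + (27/2 + 14400) = 154*14285079 + 28827/2 = 2199902166 + 28827/2 = 4399833159/2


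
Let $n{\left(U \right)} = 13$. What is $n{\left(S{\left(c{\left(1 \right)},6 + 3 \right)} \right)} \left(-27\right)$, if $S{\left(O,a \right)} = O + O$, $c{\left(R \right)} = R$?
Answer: $-351$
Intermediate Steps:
$S{\left(O,a \right)} = 2 O$
$n{\left(S{\left(c{\left(1 \right)},6 + 3 \right)} \right)} \left(-27\right) = 13 \left(-27\right) = -351$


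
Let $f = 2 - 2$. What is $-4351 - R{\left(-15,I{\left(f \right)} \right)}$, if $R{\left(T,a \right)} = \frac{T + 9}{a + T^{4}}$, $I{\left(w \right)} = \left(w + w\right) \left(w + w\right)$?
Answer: $- \frac{73423123}{16875} \approx -4351.0$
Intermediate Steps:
$f = 0$ ($f = 2 - 2 = 0$)
$I{\left(w \right)} = 4 w^{2}$ ($I{\left(w \right)} = 2 w 2 w = 4 w^{2}$)
$R{\left(T,a \right)} = \frac{9 + T}{a + T^{4}}$
$-4351 - R{\left(-15,I{\left(f \right)} \right)} = -4351 - \frac{9 - 15}{4 \cdot 0^{2} + \left(-15\right)^{4}} = -4351 - \frac{1}{4 \cdot 0 + 50625} \left(-6\right) = -4351 - \frac{1}{0 + 50625} \left(-6\right) = -4351 - \frac{1}{50625} \left(-6\right) = -4351 - - \frac{2}{16875} = -4351 + \frac{2}{16875} = - \frac{73423123}{16875}$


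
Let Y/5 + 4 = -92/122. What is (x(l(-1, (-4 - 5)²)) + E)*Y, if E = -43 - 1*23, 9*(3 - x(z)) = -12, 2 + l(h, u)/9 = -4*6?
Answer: 268250/183 ≈ 1465.8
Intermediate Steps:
l(h, u) = -234 (l(h, u) = -18 + 9*(-4*6) = -18 + 9*(-24) = -18 - 216 = -234)
x(z) = 13/3 (x(z) = 3 - ⅑*(-12) = 3 + 4/3 = 13/3)
Y = -1450/61 (Y = -20 + 5*(-92/122) = -20 + 5*(-92*1/122) = -20 + 5*(-46/61) = -20 - 230/61 = -1450/61 ≈ -23.770)
E = -66 (E = -43 - 23 = -66)
(x(l(-1, (-4 - 5)²)) + E)*Y = (13/3 - 66)*(-1450/61) = -185/3*(-1450/61) = 268250/183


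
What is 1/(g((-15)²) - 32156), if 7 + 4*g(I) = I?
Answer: -2/64203 ≈ -3.1151e-5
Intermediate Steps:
g(I) = -7/4 + I/4
1/(g((-15)²) - 32156) = 1/((-7/4 + (¼)*(-15)²) - 32156) = 1/((-7/4 + (¼)*225) - 32156) = 1/((-7/4 + 225/4) - 32156) = 1/(109/2 - 32156) = 1/(-64203/2) = -2/64203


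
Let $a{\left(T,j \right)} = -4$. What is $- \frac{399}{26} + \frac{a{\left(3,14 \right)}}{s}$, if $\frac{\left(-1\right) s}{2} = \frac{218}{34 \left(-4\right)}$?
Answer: $- \frac{47027}{2834} \approx -16.594$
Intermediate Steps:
$s = \frac{109}{34}$ ($s = - 2 \frac{218}{34 \left(-4\right)} = - 2 \frac{218}{-136} = - 2 \cdot 218 \left(- \frac{1}{136}\right) = \left(-2\right) \left(- \frac{109}{68}\right) = \frac{109}{34} \approx 3.2059$)
$- \frac{399}{26} + \frac{a{\left(3,14 \right)}}{s} = - \frac{399}{26} - \frac{4}{\frac{109}{34}} = \left(-399\right) \frac{1}{26} - \frac{136}{109} = - \frac{399}{26} - \frac{136}{109} = - \frac{47027}{2834}$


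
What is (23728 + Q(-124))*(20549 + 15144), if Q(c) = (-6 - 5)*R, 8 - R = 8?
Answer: 846923504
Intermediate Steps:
R = 0 (R = 8 - 1*8 = 8 - 8 = 0)
Q(c) = 0 (Q(c) = (-6 - 5)*0 = -11*0 = 0)
(23728 + Q(-124))*(20549 + 15144) = (23728 + 0)*(20549 + 15144) = 23728*35693 = 846923504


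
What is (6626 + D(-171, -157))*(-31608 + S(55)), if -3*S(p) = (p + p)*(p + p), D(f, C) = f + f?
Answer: -671910416/3 ≈ -2.2397e+8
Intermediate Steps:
D(f, C) = 2*f
S(p) = -4*p²/3 (S(p) = -(p + p)*(p + p)/3 = -2*p*2*p/3 = -4*p²/3)
(6626 + D(-171, -157))*(-31608 + S(55)) = (6626 + 2*(-171))*(-31608 - 4/3*55²) = (6626 - 342)*(-31608 - 4/3*3025) = 6284*(-31608 - 12100/3) = 6284*(-106924/3) = -671910416/3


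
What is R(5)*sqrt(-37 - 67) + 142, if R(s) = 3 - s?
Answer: 142 - 4*I*sqrt(26) ≈ 142.0 - 20.396*I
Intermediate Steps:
R(5)*sqrt(-37 - 67) + 142 = (3 - 1*5)*sqrt(-37 - 67) + 142 = (3 - 5)*sqrt(-104) + 142 = -4*I*sqrt(26) + 142 = 142 - 4*I*sqrt(26)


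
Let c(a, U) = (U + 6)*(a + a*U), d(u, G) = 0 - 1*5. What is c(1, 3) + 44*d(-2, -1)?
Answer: -184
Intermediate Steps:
d(u, G) = -5 (d(u, G) = 0 - 5 = -5)
c(a, U) = (6 + U)*(a + U*a)
c(1, 3) + 44*d(-2, -1) = 1*(6 + 3² + 7*3) + 44*(-5) = 1*(6 + 9 + 21) - 220 = 1*36 - 220 = 36 - 220 = -184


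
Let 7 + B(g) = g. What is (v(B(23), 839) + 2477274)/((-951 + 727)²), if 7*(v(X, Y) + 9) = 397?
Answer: 4335313/87808 ≈ 49.373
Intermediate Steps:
B(g) = -7 + g
v(X, Y) = 334/7 (v(X, Y) = -9 + (⅐)*397 = -9 + 397/7 = 334/7)
(v(B(23), 839) + 2477274)/((-951 + 727)²) = (334/7 + 2477274)/((-951 + 727)²) = 17341252/(7*((-224)²)) = (17341252/7)/50176 = (17341252/7)*(1/50176) = 4335313/87808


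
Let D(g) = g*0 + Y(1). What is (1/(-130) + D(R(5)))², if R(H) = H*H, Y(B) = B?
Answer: 16641/16900 ≈ 0.98467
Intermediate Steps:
R(H) = H²
D(g) = 1 (D(g) = g*0 + 1 = 0 + 1 = 1)
(1/(-130) + D(R(5)))² = (1/(-130) + 1)² = (-1/130 + 1)² = (129/130)² = 16641/16900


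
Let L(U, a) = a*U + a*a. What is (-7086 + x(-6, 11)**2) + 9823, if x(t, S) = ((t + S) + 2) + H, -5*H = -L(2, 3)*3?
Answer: 2993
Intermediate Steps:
L(U, a) = a**2 + U*a (L(U, a) = U*a + a**2 = a**2 + U*a)
H = 9 (H = -(-3*(2 + 3))*3/5 = -(-3*5)*3/5 = -(-1*15)*3/5 = -(-3)*3 = -1/5*(-45) = 9)
x(t, S) = 11 + S + t (x(t, S) = ((t + S) + 2) + 9 = ((S + t) + 2) + 9 = (2 + S + t) + 9 = 11 + S + t)
(-7086 + x(-6, 11)**2) + 9823 = (-7086 + (11 + 11 - 6)**2) + 9823 = (-7086 + 16**2) + 9823 = (-7086 + 256) + 9823 = -6830 + 9823 = 2993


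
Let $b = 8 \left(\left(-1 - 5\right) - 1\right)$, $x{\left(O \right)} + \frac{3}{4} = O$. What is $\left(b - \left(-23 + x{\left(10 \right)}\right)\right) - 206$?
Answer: $- \frac{993}{4} \approx -248.25$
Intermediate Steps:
$x{\left(O \right)} = - \frac{3}{4} + O$
$b = -56$ ($b = 8 \left(\left(-1 - 5\right) - 1\right) = 8 \left(-6 - 1\right) = 8 \left(-7\right) = -56$)
$\left(b - \left(-23 + x{\left(10 \right)}\right)\right) - 206 = \left(-56 + \left(23 - \left(- \frac{3}{4} + 10\right)\right)\right) - 206 = \left(-56 + \left(23 - \frac{37}{4}\right)\right) - 206 = \left(-56 + \frac{55}{4}\right) - 206 = - \frac{169}{4} - 206 = - \frac{993}{4}$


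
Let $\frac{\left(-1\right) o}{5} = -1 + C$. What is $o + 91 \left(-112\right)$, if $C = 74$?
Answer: $-10557$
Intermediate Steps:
$o = -365$ ($o = - 5 \left(-1 + 74\right) = \left(-5\right) 73 = -365$)
$o + 91 \left(-112\right) = -365 + 91 \left(-112\right) = -365 - 10192 = -10557$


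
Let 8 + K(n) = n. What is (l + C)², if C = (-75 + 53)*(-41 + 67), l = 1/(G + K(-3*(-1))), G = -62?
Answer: 1468805625/4489 ≈ 3.2720e+5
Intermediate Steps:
K(n) = -8 + n
l = -1/67 (l = 1/(-62 + (-8 - 3*(-1))) = 1/(-62 + (-8 + 3)) = 1/(-62 - 5) = 1/(-67) = -1/67 ≈ -0.014925)
C = -572 (C = -22*26 = -572)
(l + C)² = (-1/67 - 572)² = (-38325/67)² = 1468805625/4489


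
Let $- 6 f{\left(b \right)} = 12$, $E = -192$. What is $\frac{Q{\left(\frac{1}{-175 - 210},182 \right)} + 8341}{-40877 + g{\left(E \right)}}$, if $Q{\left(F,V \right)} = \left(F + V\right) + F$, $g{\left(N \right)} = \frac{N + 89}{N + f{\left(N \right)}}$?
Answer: $- \frac{636582482}{3053063475} \approx -0.20851$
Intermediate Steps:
$f{\left(b \right)} = -2$ ($f{\left(b \right)} = \left(- \frac{1}{6}\right) 12 = -2$)
$g{\left(N \right)} = \frac{89 + N}{-2 + N}$ ($g{\left(N \right)} = \frac{N + 89}{N - 2} = \frac{89 + N}{-2 + N}$)
$Q{\left(F,V \right)} = V + 2 F$
$\frac{Q{\left(\frac{1}{-175 - 210},182 \right)} + 8341}{-40877 + g{\left(E \right)}} = \frac{\left(182 + \frac{2}{-175 - 210}\right) + 8341}{-40877 + \frac{89 - 192}{-2 - 192}} = \frac{\left(182 + \frac{2}{-385}\right) + 8341}{-40877 + \frac{1}{-194} \left(-103\right)} = \frac{\left(182 + 2 \left(- \frac{1}{385}\right)\right) + 8341}{-40877 - - \frac{103}{194}} = \frac{\left(182 - \frac{2}{385}\right) + 8341}{-40877 + \frac{103}{194}} = \frac{\frac{70068}{385} + 8341}{- \frac{7930035}{194}} = \frac{3281353}{385} \left(- \frac{194}{7930035}\right) = - \frac{636582482}{3053063475}$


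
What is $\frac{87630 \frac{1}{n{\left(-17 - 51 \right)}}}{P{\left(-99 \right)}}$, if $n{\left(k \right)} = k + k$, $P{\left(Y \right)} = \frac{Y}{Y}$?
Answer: $- \frac{43815}{68} \approx -644.34$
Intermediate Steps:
$P{\left(Y \right)} = 1$
$n{\left(k \right)} = 2 k$
$\frac{87630 \frac{1}{n{\left(-17 - 51 \right)}}}{P{\left(-99 \right)}} = \frac{87630 \frac{1}{2 \left(-17 - 51\right)}}{1} = \frac{87630}{2 \left(-17 - 51\right)} 1 = \frac{87630}{2 \left(-68\right)} 1 = \frac{87630}{-136} \cdot 1 = 87630 \left(- \frac{1}{136}\right) 1 = \left(- \frac{43815}{68}\right) 1 = - \frac{43815}{68}$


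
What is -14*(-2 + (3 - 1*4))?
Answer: 42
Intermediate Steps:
-14*(-2 + (3 - 1*4)) = -14*(-2 + (3 - 4)) = -14*(-2 - 1) = -14*(-3) = 42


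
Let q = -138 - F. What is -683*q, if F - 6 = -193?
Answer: -33467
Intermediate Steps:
F = -187 (F = 6 - 193 = -187)
q = 49 (q = -138 - 1*(-187) = -138 + 187 = 49)
-683*q = -683*49 = -33467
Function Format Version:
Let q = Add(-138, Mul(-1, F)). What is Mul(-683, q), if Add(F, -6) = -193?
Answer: -33467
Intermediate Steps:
F = -187 (F = Add(6, -193) = -187)
q = 49 (q = Add(-138, Mul(-1, -187)) = Add(-138, 187) = 49)
Mul(-683, q) = Mul(-683, 49) = -33467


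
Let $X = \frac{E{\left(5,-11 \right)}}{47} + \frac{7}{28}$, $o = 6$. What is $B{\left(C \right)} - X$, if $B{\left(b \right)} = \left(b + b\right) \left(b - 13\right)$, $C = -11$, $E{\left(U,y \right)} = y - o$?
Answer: $\frac{99285}{188} \approx 528.11$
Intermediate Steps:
$E{\left(U,y \right)} = -6 + y$ ($E{\left(U,y \right)} = y - 6 = -6 + y$)
$B{\left(b \right)} = 2 b \left(-13 + b\right)$
$X = - \frac{21}{188}$ ($X = \frac{-6 - 11}{47} + \frac{7}{28} = \left(-17\right) \frac{1}{47} + 7 \cdot \frac{1}{28} = - \frac{17}{47} + \frac{1}{4} = - \frac{21}{188} \approx -0.1117$)
$B{\left(C \right)} - X = 2 \left(-11\right) \left(-13 - 11\right) - - \frac{21}{188} = 2 \left(-11\right) \left(-24\right) + \frac{21}{188} = 528 + \frac{21}{188} = \frac{99285}{188}$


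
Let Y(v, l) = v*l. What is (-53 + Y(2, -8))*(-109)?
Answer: 7521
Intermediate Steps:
Y(v, l) = l*v
(-53 + Y(2, -8))*(-109) = (-53 - 8*2)*(-109) = (-53 - 16)*(-109) = -69*(-109) = 7521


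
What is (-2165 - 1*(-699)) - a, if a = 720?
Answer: -2186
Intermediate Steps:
(-2165 - 1*(-699)) - a = (-2165 - 1*(-699)) - 1*720 = (-2165 + 699) - 720 = -1466 - 720 = -2186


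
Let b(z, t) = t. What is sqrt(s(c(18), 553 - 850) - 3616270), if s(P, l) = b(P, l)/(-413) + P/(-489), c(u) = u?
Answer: I*sqrt(16388382010507843)/67319 ≈ 1901.6*I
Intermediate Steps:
s(P, l) = -l/413 - P/489 (s(P, l) = l/(-413) + P/(-489) = l*(-1/413) + P*(-1/489) = -l/413 - P/489)
sqrt(s(c(18), 553 - 850) - 3616270) = sqrt((-(553 - 850)/413 - 1/489*18) - 3616270) = sqrt((-1/413*(-297) - 6/163) - 3616270) = sqrt((297/413 - 6/163) - 3616270) = sqrt(45933/67319 - 3616270) = sqrt(-243443634197/67319) = I*sqrt(16388382010507843)/67319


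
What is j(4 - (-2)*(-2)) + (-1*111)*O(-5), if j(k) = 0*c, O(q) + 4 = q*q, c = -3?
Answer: -2331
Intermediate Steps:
O(q) = -4 + q² (O(q) = -4 + q*q = -4 + q²)
j(k) = 0 (j(k) = 0*(-3) = 0)
j(4 - (-2)*(-2)) + (-1*111)*O(-5) = 0 + (-1*111)*(-4 + (-5)²) = 0 - 111*(-4 + 25) = 0 - 111*21 = 0 - 2331 = -2331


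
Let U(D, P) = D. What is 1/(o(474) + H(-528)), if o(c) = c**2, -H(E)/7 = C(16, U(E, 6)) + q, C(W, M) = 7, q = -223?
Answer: 1/226188 ≈ 4.4211e-6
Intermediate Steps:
H(E) = 1512 (H(E) = -7*(7 - 223) = -7*(-216) = 1512)
1/(o(474) + H(-528)) = 1/(474**2 + 1512) = 1/(224676 + 1512) = 1/226188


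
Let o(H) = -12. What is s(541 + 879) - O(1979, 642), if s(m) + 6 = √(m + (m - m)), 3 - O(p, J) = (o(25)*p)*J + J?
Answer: -15245583 + 2*√355 ≈ -1.5246e+7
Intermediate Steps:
O(p, J) = 3 - J + 12*J*p (O(p, J) = 3 - ((-12*p)*J + J) = 3 - (-12*J*p + J) = 3 - (J - 12*J*p) = 3 + (-J + 12*J*p) = 3 - J + 12*J*p)
s(m) = -6 + √m (s(m) = -6 + √(m + (m - m)) = -6 + √(m + 0) = -6 + √m)
s(541 + 879) - O(1979, 642) = (-6 + √(541 + 879)) - (3 - 1*642 + 12*642*1979) = (-6 + √1420) - (3 - 642 + 15246216) = (-6 + 2*√355) - 1*15245577 = (-6 + 2*√355) - 15245577 = -15245583 + 2*√355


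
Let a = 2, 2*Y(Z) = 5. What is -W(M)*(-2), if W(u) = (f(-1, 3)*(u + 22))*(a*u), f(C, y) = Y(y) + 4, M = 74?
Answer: 184704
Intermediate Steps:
Y(Z) = 5/2 (Y(Z) = (½)*5 = 5/2)
f(C, y) = 13/2 (f(C, y) = 5/2 + 4 = 13/2)
W(u) = 2*u*(143 + 13*u/2) (W(u) = (13*(u + 22)/2)*(2*u) = (13*(22 + u)/2)*(2*u) = (143 + 13*u/2)*(2*u) = 2*u*(143 + 13*u/2))
-W(M)*(-2) = -13*74*(22 + 74)*(-2) = -13*74*96*(-2) = -92352*(-2) = -1*(-184704) = 184704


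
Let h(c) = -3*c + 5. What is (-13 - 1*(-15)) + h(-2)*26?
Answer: 288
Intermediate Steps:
h(c) = 5 - 3*c
(-13 - 1*(-15)) + h(-2)*26 = (-13 - 1*(-15)) + (5 - 3*(-2))*26 = (-13 + 15) + (5 + 6)*26 = 2 + 11*26 = 2 + 286 = 288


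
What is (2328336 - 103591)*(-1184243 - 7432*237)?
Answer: -6553268940115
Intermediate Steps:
(2328336 - 103591)*(-1184243 - 7432*237) = 2224745*(-1184243 - 1761384) = 2224745*(-2945627) = -6553268940115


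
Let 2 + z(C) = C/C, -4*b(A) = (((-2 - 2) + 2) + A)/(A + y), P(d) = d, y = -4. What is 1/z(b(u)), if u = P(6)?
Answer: -1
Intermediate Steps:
u = 6
b(A) = -(-2 + A)/(4*(-4 + A)) (b(A) = -(((-2 - 2) + 2) + A)/(4*(A - 4)) = -((-4 + 2) + A)/(4*(-4 + A)) = -(-2 + A)/(4*(-4 + A)))
z(C) = -1 (z(C) = -2 + C/C = -2 + 1 = -1)
1/z(b(u)) = 1/(-1) = -1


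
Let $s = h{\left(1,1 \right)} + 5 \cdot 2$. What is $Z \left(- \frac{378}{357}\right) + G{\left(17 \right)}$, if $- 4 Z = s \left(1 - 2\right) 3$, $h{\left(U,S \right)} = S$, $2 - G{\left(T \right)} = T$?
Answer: $- \frac{807}{34} \approx -23.735$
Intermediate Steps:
$G{\left(T \right)} = 2 - T$
$s = 11$ ($s = 1 + 5 \cdot 2 = 1 + 10 = 11$)
$Z = \frac{33}{4}$ ($Z = - \frac{11 \left(1 - 2\right) 3}{4} = - \frac{11 \left(-1\right) 3}{4} = - \frac{\left(-11\right) 3}{4} = \left(- \frac{1}{4}\right) \left(-33\right) = \frac{33}{4} \approx 8.25$)
$Z \left(- \frac{378}{357}\right) + G{\left(17 \right)} = \frac{33 \left(- \frac{378}{357}\right)}{4} + \left(2 - 17\right) = \frac{33 \left(\left(-378\right) \frac{1}{357}\right)}{4} + \left(2 - 17\right) = \frac{33}{4} \left(- \frac{18}{17}\right) - 15 = - \frac{297}{34} - 15 = - \frac{807}{34}$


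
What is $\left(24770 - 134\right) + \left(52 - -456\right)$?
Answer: $25144$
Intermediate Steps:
$\left(24770 - 134\right) + \left(52 - -456\right) = 24636 + \left(52 + 456\right) = 24636 + 508 = 25144$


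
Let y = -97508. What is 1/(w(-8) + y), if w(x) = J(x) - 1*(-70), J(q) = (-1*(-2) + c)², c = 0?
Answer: -1/97434 ≈ -1.0263e-5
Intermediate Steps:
J(q) = 4 (J(q) = (-1*(-2) + 0)² = (2 + 0)² = 2² = 4)
w(x) = 74 (w(x) = 4 - 1*(-70) = 4 + 70 = 74)
1/(w(-8) + y) = 1/(74 - 97508) = 1/(-97434) = -1/97434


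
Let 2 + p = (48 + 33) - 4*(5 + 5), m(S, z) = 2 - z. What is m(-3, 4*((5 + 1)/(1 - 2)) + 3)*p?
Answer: 897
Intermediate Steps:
p = 39 (p = -2 + ((48 + 33) - 4*(5 + 5)) = -2 + (81 - 4*10) = -2 + (81 - 40) = -2 + 41 = 39)
m(-3, 4*((5 + 1)/(1 - 2)) + 3)*p = (2 - (4*((5 + 1)/(1 - 2)) + 3))*39 = (2 - (4*(6/(-1)) + 3))*39 = (2 - (4*(6*(-1)) + 3))*39 = (2 - (4*(-6) + 3))*39 = (2 - (-24 + 3))*39 = (2 - 1*(-21))*39 = (2 + 21)*39 = 23*39 = 897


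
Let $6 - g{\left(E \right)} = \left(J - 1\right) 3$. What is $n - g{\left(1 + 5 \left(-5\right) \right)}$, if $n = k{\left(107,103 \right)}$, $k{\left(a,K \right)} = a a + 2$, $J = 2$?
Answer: $11448$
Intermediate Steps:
$k{\left(a,K \right)} = 2 + a^{2}$ ($k{\left(a,K \right)} = a^{2} + 2 = 2 + a^{2}$)
$n = 11451$ ($n = 2 + 107^{2} = 2 + 11449 = 11451$)
$g{\left(E \right)} = 3$ ($g{\left(E \right)} = 6 - \left(2 - 1\right) 3 = 6 - 1 \cdot 3 = 6 - 3 = 3$)
$n - g{\left(1 + 5 \left(-5\right) \right)} = 11451 - 3 = 11448$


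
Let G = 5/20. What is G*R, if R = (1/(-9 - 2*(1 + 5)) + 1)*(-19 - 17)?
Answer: -60/7 ≈ -8.5714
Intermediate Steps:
G = 1/4 (G = 5*(1/20) = 1/4 ≈ 0.25000)
R = -240/7 (R = (1/(-9 - 2*6) + 1)*(-36) = (1/(-9 - 12) + 1)*(-36) = (1/(-21) + 1)*(-36) = (-1/21 + 1)*(-36) = (20/21)*(-36) = -240/7 ≈ -34.286)
G*R = (1/4)*(-240/7) = -60/7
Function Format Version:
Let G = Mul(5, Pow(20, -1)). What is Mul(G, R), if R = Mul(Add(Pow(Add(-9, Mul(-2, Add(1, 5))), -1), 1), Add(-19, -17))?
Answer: Rational(-60, 7) ≈ -8.5714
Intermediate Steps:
G = Rational(1, 4) (G = Mul(5, Rational(1, 20)) = Rational(1, 4) ≈ 0.25000)
R = Rational(-240, 7) (R = Mul(Add(Pow(Add(-9, Mul(-2, 6)), -1), 1), -36) = Mul(Add(Pow(Add(-9, -12), -1), 1), -36) = Mul(Add(Pow(-21, -1), 1), -36) = Mul(Add(Rational(-1, 21), 1), -36) = Mul(Rational(20, 21), -36) = Rational(-240, 7) ≈ -34.286)
Mul(G, R) = Mul(Rational(1, 4), Rational(-240, 7)) = Rational(-60, 7)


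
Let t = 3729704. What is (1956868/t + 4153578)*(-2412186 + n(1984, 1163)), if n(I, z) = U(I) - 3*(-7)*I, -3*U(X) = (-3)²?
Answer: -9180817199304608625/932426 ≈ -9.8462e+12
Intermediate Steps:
U(X) = -3 (U(X) = -⅓*(-3)² = -⅓*9 = -3)
n(I, z) = -3 + 21*I (n(I, z) = -3 - 3*(-7)*I = -3 - (-21)*I = -3 + 21*I)
(1956868/t + 4153578)*(-2412186 + n(1984, 1163)) = (1956868/3729704 + 4153578)*(-2412186 + (-3 + 21*1984)) = (1956868*(1/3729704) + 4153578)*(-2412186 + (-3 + 41664)) = (489217/932426 + 4153578)*(-2412186 + 41661) = (3872904609445/932426)*(-2370525) = -9180817199304608625/932426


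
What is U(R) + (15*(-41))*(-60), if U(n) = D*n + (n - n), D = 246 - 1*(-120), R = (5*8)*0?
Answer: 36900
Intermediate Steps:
R = 0 (R = 40*0 = 0)
D = 366 (D = 246 + 120 = 366)
U(n) = 366*n (U(n) = 366*n + (n - n) = 366*n + 0 = 366*n)
U(R) + (15*(-41))*(-60) = 366*0 + (15*(-41))*(-60) = 0 - 615*(-60) = 0 + 36900 = 36900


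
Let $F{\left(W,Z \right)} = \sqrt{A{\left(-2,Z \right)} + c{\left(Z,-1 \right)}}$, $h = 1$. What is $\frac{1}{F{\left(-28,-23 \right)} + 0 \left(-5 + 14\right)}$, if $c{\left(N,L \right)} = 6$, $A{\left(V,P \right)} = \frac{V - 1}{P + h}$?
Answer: $\frac{\sqrt{330}}{45} \approx 0.40369$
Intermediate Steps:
$A{\left(V,P \right)} = \frac{-1 + V}{1 + P}$ ($A{\left(V,P \right)} = \frac{V - 1}{P + 1} = \frac{-1 + V}{1 + P}$)
$F{\left(W,Z \right)} = \sqrt{6 - \frac{3}{1 + Z}}$ ($F{\left(W,Z \right)} = \sqrt{\frac{-1 - 2}{1 + Z} + 6} = \sqrt{\frac{1}{1 + Z} \left(-3\right) + 6} = \sqrt{- \frac{3}{1 + Z} + 6} = \sqrt{6 - \frac{3}{1 + Z}}$)
$\frac{1}{F{\left(-28,-23 \right)} + 0 \left(-5 + 14\right)} = \frac{1}{\sqrt{6 - \frac{3}{1 - 23}} + 0 \left(-5 + 14\right)} = \frac{1}{\sqrt{6 - \frac{3}{-22}} + 0 \cdot 9} = \frac{1}{\sqrt{6 - - \frac{3}{22}} + 0} = \frac{1}{\sqrt{6 + \frac{3}{22}} + 0} = \frac{1}{\sqrt{\frac{135}{22}} + 0} = \frac{1}{\frac{3 \sqrt{330}}{22} + 0} = \frac{1}{\frac{3}{22} \sqrt{330}} = \frac{\sqrt{330}}{45}$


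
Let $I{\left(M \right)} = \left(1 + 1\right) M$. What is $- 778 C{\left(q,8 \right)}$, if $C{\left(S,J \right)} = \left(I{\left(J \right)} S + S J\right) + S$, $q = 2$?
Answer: $-38900$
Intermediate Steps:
$I{\left(M \right)} = 2 M$
$C{\left(S,J \right)} = S + 3 J S$ ($C{\left(S,J \right)} = \left(2 J S + S J\right) + S = \left(2 J S + J S\right) + S = 3 J S + S = S + 3 J S$)
$- 778 C{\left(q,8 \right)} = - 778 \cdot 2 \left(1 + 3 \cdot 8\right) = - 778 \cdot 2 \left(1 + 24\right) = - 778 \cdot 2 \cdot 25 = \left(-778\right) 50 = -38900$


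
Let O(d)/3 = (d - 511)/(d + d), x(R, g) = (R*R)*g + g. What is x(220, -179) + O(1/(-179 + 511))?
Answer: -17836511/2 ≈ -8.9183e+6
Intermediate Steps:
x(R, g) = g + g*R² (x(R, g) = R²*g + g = g*R² + g = g + g*R²)
O(d) = 3*(-511 + d)/(2*d) (O(d) = 3*((d - 511)/(d + d)) = 3*((-511 + d)/((2*d))) = 3*((-511 + d)*(1/(2*d))) = 3*((-511 + d)/(2*d)) = 3*(-511 + d)/(2*d))
x(220, -179) + O(1/(-179 + 511)) = -179*(1 + 220²) + 3*(-511 + 1/(-179 + 511))/(2*(1/(-179 + 511))) = -179*(1 + 48400) + 3*(-511 + 1/332)/(2*(1/332)) = -179*48401 + 3*(-511 + 1/332)/(2*(1/332)) = -8663779 + (3/2)*332*(-169651/332) = -8663779 - 508953/2 = -17836511/2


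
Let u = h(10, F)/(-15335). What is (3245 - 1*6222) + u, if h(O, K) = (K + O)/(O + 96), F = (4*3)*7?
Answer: -2419571682/812755 ≈ -2977.0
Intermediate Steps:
F = 84 (F = 12*7 = 84)
h(O, K) = (K + O)/(96 + O)
u = -47/812755 (u = ((84 + 10)/(96 + 10))/(-15335) = (94/106)*(-1/15335) = ((1/106)*94)*(-1/15335) = (47/53)*(-1/15335) = -47/812755 ≈ -5.7828e-5)
(3245 - 1*6222) + u = (3245 - 1*6222) - 47/812755 = (3245 - 6222) - 47/812755 = -2977 - 47/812755 = -2419571682/812755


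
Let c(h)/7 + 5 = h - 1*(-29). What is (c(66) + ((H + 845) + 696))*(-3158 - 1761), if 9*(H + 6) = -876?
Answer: -30512557/3 ≈ -1.0171e+7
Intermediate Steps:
H = -310/3 (H = -6 + (⅑)*(-876) = -6 - 292/3 = -310/3 ≈ -103.33)
c(h) = 168 + 7*h (c(h) = -35 + 7*(h - 1*(-29)) = -35 + 7*(h + 29) = -35 + 7*(29 + h) = -35 + (203 + 7*h) = 168 + 7*h)
(c(66) + ((H + 845) + 696))*(-3158 - 1761) = ((168 + 7*66) + ((-310/3 + 845) + 696))*(-3158 - 1761) = ((168 + 462) + (2225/3 + 696))*(-4919) = (630 + 4313/3)*(-4919) = (6203/3)*(-4919) = -30512557/3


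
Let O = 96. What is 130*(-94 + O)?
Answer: 260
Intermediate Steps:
130*(-94 + O) = 130*(-94 + 96) = 130*2 = 260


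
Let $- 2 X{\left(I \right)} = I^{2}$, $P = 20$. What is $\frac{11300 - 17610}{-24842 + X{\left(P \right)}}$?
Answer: $\frac{3155}{12521} \approx 0.25198$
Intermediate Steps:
$X{\left(I \right)} = - \frac{I^{2}}{2}$
$\frac{11300 - 17610}{-24842 + X{\left(P \right)}} = \frac{11300 - 17610}{-24842 - \frac{20^{2}}{2}} = - \frac{6310}{-24842 - 200} = - \frac{6310}{-25042} = \left(-6310\right) \left(- \frac{1}{25042}\right) = \frac{3155}{12521}$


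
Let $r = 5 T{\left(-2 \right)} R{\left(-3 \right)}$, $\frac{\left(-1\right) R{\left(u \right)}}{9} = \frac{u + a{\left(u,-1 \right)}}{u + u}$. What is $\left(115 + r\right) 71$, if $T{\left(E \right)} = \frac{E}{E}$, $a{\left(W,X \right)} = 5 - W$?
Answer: $\frac{21655}{2} \approx 10828.0$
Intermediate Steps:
$T{\left(E \right)} = 1$
$R{\left(u \right)} = - \frac{45}{2 u}$ ($R{\left(u \right)} = - 9 \frac{u - \left(-5 + u\right)}{u + u} = - 9 \frac{5}{2 u} = - \frac{45}{2 u}$)
$r = \frac{75}{2}$ ($r = 5 \cdot 1 \left(- \frac{45}{2 \left(-3\right)}\right) = 5 \left(\left(- \frac{45}{2}\right) \left(- \frac{1}{3}\right)\right) = 5 \cdot \frac{15}{2} = \frac{75}{2} \approx 37.5$)
$\left(115 + r\right) 71 = \left(115 + \frac{75}{2}\right) 71 = \frac{305}{2} \cdot 71 = \frac{21655}{2}$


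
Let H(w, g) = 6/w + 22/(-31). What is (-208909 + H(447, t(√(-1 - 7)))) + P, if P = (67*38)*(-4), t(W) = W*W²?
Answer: -1011993783/4619 ≈ -2.1909e+5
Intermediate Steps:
t(W) = W³
H(w, g) = -22/31 + 6/w (H(w, g) = 6/w + 22*(-1/31) = 6/w - 22/31 = -22/31 + 6/w)
P = -10184 (P = 2546*(-4) = -10184)
(-208909 + H(447, t(√(-1 - 7)))) + P = (-208909 + (-22/31 + 6/447)) - 10184 = (-208909 + (-22/31 + 6*(1/447))) - 10184 = (-208909 + (-22/31 + 2/149)) - 10184 = (-208909 - 3216/4619) - 10184 = -964953887/4619 - 10184 = -1011993783/4619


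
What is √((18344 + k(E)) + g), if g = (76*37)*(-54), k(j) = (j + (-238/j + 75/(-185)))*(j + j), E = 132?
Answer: 2*I*√33964557/37 ≈ 315.02*I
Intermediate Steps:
k(j) = 2*j*(-15/37 + j - 238/j) (k(j) = (j + (-238/j + 75*(-1/185)))*(2*j) = (j + (-238/j - 15/37))*(2*j) = (j + (-15/37 - 238/j))*(2*j) = (-15/37 + j - 238/j)*(2*j) = 2*j*(-15/37 + j - 238/j))
g = -151848 (g = 2812*(-54) = -151848)
√((18344 + k(E)) + g) = √((18344 + (-476 + 2*132² - 30/37*132)) - 151848) = √((18344 + (-476 + 2*17424 - 3960/37)) - 151848) = √((18344 + (-476 + 34848 - 3960/37)) - 151848) = √((18344 + 1267804/37) - 151848) = √(1946532/37 - 151848) = √(-3671844/37) = 2*I*√33964557/37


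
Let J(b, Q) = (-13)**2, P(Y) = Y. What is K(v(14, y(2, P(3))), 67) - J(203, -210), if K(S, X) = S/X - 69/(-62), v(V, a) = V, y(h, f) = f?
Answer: -696535/4154 ≈ -167.68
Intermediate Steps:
J(b, Q) = 169
K(S, X) = 69/62 + S/X (K(S, X) = S/X - 69*(-1/62) = S/X + 69/62 = 69/62 + S/X)
K(v(14, y(2, P(3))), 67) - J(203, -210) = (69/62 + 14/67) - 1*169 = (69/62 + 14*(1/67)) - 169 = (69/62 + 14/67) - 169 = 5491/4154 - 169 = -696535/4154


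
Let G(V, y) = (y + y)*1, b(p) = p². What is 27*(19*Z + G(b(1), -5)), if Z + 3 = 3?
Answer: -270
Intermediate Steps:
Z = 0 (Z = -3 + 3 = 0)
G(V, y) = 2*y (G(V, y) = (2*y)*1 = 2*y)
27*(19*Z + G(b(1), -5)) = 27*(19*0 + 2*(-5)) = 27*(0 - 10) = 27*(-10) = -270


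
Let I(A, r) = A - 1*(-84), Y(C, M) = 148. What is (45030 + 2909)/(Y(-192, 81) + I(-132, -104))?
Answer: 47939/100 ≈ 479.39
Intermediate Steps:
I(A, r) = 84 + A (I(A, r) = A + 84 = 84 + A)
(45030 + 2909)/(Y(-192, 81) + I(-132, -104)) = (45030 + 2909)/(148 + (84 - 132)) = 47939/(148 - 48) = 47939/100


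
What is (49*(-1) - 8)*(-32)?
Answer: 1824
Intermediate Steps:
(49*(-1) - 8)*(-32) = (-49 - 8)*(-32) = -57*(-32) = 1824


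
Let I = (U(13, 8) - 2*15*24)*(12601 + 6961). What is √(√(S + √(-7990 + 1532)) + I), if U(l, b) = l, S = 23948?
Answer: √(-13830334 + √(23948 + I*√6458)) ≈ 0.e-5 + 3718.9*I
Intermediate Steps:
I = -13830334 (I = (13 - 2*15*24)*(12601 + 6961) = (13 - 30*24)*19562 = (13 - 720)*19562 = -707*19562 = -13830334)
√(√(S + √(-7990 + 1532)) + I) = √(√(23948 + √(-7990 + 1532)) - 13830334) = √(√(23948 + √(-6458)) - 13830334) = √(√(23948 + I*√6458) - 13830334) = √(-13830334 + √(23948 + I*√6458))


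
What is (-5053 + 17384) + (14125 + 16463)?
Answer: 42919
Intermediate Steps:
(-5053 + 17384) + (14125 + 16463) = 12331 + 30588 = 42919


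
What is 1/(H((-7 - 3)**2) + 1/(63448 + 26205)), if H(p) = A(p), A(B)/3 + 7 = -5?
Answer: -89653/3227507 ≈ -0.027778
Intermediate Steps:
A(B) = -36 (A(B) = -21 + 3*(-5) = -21 - 15 = -36)
H(p) = -36
1/(H((-7 - 3)**2) + 1/(63448 + 26205)) = 1/(-36 + 1/(63448 + 26205)) = 1/(-36 + 1/89653) = 1/(-3227507/89653) = -89653/3227507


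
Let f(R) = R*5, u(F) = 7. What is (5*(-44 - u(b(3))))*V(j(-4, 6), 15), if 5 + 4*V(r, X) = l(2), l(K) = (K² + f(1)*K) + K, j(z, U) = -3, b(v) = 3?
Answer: -2805/4 ≈ -701.25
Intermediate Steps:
f(R) = 5*R
l(K) = K² + 6*K (l(K) = (K² + (5*1)*K) + K = (K² + 5*K) + K = K² + 6*K)
V(r, X) = 11/4 (V(r, X) = -5/4 + (2*(6 + 2))/4 = -5/4 + (2*8)/4 = -5/4 + (¼)*16 = -5/4 + 4 = 11/4)
(5*(-44 - u(b(3))))*V(j(-4, 6), 15) = (5*(-44 - 1*7))*(11/4) = (5*(-44 - 7))*(11/4) = (5*(-51))*(11/4) = -255*11/4 = -2805/4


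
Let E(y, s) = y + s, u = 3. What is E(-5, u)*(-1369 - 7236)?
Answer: 17210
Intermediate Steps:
E(y, s) = s + y
E(-5, u)*(-1369 - 7236) = (3 - 5)*(-1369 - 7236) = -2*(-8605) = 17210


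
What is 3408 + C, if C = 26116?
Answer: 29524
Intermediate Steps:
3408 + C = 3408 + 26116 = 29524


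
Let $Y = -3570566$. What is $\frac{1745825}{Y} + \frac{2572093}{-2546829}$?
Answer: $- \frac{13630145553563}{9093621035214} \approx -1.4989$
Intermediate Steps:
$\frac{1745825}{Y} + \frac{2572093}{-2546829} = \frac{1745825}{-3570566} + \frac{2572093}{-2546829} = 1745825 \left(- \frac{1}{3570566}\right) + 2572093 \left(- \frac{1}{2546829}\right) = - \frac{1745825}{3570566} - \frac{2572093}{2546829} = - \frac{13630145553563}{9093621035214}$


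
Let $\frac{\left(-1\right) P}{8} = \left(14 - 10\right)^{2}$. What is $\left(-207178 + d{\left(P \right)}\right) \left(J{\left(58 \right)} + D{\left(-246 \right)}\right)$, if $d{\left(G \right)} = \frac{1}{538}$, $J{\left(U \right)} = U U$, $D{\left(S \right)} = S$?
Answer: $- \frac{173768888517}{269} \approx -6.4598 \cdot 10^{8}$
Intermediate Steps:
$P = -128$ ($P = - 8 \left(14 - 10\right)^{2} = - 8 \cdot 4^{2} = \left(-8\right) 16 = -128$)
$J{\left(U \right)} = U^{2}$
$d{\left(G \right)} = \frac{1}{538}$
$\left(-207178 + d{\left(P \right)}\right) \left(J{\left(58 \right)} + D{\left(-246 \right)}\right) = \left(-207178 + \frac{1}{538}\right) \left(58^{2} - 246\right) = - \frac{111461763 \left(3364 - 246\right)}{538} = \left(- \frac{111461763}{538}\right) 3118 = - \frac{173768888517}{269}$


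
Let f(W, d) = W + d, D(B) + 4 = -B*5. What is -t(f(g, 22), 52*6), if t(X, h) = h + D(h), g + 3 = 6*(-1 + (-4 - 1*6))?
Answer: 1252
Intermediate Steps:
g = -69 (g = -3 + 6*(-1 + (-4 - 1*6)) = -3 + 6*(-1 + (-4 - 6)) = -3 + 6*(-1 - 10) = -3 + 6*(-11) = -3 - 66 = -69)
D(B) = -4 - 5*B (D(B) = -4 - B*5 = -4 - 5*B)
t(X, h) = -4 - 4*h (t(X, h) = h + (-4 - 5*h) = -4 - 4*h)
-t(f(g, 22), 52*6) = -(-4 - 208*6) = -(-4 - 4*312) = -(-4 - 1248) = -1*(-1252) = 1252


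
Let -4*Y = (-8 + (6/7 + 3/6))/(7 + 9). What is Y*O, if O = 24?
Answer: 279/112 ≈ 2.4911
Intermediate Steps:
Y = 93/896 (Y = -(-8 + (6/7 + 3/6))/(4*(7 + 9)) = -(-8 + (6*(1/7) + 3*(1/6)))/(4*16) = -(-8 + (6/7 + 1/2))/(4*16) = -(-8 + 19/14)/(4*16) = -(-93)/(56*16) = -1/4*(-93/224) = 93/896 ≈ 0.10379)
Y*O = (93/896)*24 = 279/112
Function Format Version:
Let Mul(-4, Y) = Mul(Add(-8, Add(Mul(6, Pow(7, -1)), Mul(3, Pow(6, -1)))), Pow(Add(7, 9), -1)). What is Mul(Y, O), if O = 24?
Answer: Rational(279, 112) ≈ 2.4911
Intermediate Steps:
Y = Rational(93, 896) (Y = Mul(Rational(-1, 4), Mul(Add(-8, Add(Mul(6, Pow(7, -1)), Mul(3, Pow(6, -1)))), Pow(Add(7, 9), -1))) = Mul(Rational(-1, 4), Mul(Add(-8, Add(Mul(6, Rational(1, 7)), Mul(3, Rational(1, 6)))), Pow(16, -1))) = Mul(Rational(-1, 4), Mul(Add(-8, Add(Rational(6, 7), Rational(1, 2))), Rational(1, 16))) = Mul(Rational(-1, 4), Mul(Add(-8, Rational(19, 14)), Rational(1, 16))) = Mul(Rational(-1, 4), Mul(Rational(-93, 14), Rational(1, 16))) = Mul(Rational(-1, 4), Rational(-93, 224)) = Rational(93, 896) ≈ 0.10379)
Mul(Y, O) = Mul(Rational(93, 896), 24) = Rational(279, 112)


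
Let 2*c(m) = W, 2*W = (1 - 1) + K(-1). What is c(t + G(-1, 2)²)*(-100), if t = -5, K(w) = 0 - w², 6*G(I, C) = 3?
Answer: 25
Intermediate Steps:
G(I, C) = ½ (G(I, C) = (⅙)*3 = ½)
K(w) = -w² (K(w) = 0 - w² = -w²)
W = -½ (W = ((1 - 1) - 1*(-1)²)/2 = (0 - 1*1)/2 = (0 - 1)/2 = (½)*(-1) = -½ ≈ -0.50000)
c(m) = -¼ (c(m) = (½)*(-½) = -¼)
c(t + G(-1, 2)²)*(-100) = -¼*(-100) = 25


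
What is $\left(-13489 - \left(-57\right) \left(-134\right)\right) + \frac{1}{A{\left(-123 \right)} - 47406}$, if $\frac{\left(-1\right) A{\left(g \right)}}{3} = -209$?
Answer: $- \frac{988299934}{46779} \approx -21127.0$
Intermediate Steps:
$A{\left(g \right)} = 627$ ($A{\left(g \right)} = \left(-3\right) \left(-209\right) = 627$)
$\left(-13489 - \left(-57\right) \left(-134\right)\right) + \frac{1}{A{\left(-123 \right)} - 47406} = \left(-13489 - \left(-57\right) \left(-134\right)\right) + \frac{1}{627 - 47406} = \left(-13489 - 7638\right) + \frac{1}{-46779} = \left(-13489 - 7638\right) - \frac{1}{46779} = -21127 - \frac{1}{46779} = - \frac{988299934}{46779}$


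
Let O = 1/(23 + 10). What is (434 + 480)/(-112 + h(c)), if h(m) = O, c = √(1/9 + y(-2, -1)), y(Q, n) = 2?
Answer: -30162/3695 ≈ -8.1629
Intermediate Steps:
O = 1/33 ≈ 0.030303
c = √19/3 (c = √(1/9 + 2) = √(⅑ + 2) = √(19/9) = √19/3 ≈ 1.4530)
h(m) = 1/33
(434 + 480)/(-112 + h(c)) = (434 + 480)/(-112 + 1/33) = 914/(-3695/33) = 914*(-33/3695) = -30162/3695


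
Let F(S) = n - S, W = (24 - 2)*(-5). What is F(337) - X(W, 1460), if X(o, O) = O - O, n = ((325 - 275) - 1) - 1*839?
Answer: -1127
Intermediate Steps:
W = -110 (W = 22*(-5) = -110)
n = -790 (n = (50 - 1) - 839 = 49 - 839 = -790)
X(o, O) = 0
F(S) = -790 - S
F(337) - X(W, 1460) = (-790 - 1*337) - 1*0 = (-790 - 337) + 0 = -1127 + 0 = -1127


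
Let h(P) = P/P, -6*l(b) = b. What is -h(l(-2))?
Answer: -1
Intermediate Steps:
l(b) = -b/6
h(P) = 1
-h(l(-2)) = -1*1 = -1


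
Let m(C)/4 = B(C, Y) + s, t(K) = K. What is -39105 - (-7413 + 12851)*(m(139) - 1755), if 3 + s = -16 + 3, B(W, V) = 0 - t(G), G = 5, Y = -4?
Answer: 9961377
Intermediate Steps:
B(W, V) = -5 (B(W, V) = 0 - 1*5 = 0 - 5 = -5)
s = -16 (s = -3 + (-16 + 3) = -3 - 13 = -16)
m(C) = -84 (m(C) = 4*(-5 - 16) = 4*(-21) = -84)
-39105 - (-7413 + 12851)*(m(139) - 1755) = -39105 - (-7413 + 12851)*(-84 - 1755) = -39105 - 5438*(-1839) = -39105 - 1*(-10000482) = -39105 + 10000482 = 9961377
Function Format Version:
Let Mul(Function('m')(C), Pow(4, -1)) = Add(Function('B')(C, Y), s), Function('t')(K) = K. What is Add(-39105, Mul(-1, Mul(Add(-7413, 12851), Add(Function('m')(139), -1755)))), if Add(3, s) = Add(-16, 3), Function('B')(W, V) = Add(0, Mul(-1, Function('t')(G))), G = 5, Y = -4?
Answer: 9961377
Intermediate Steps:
Function('B')(W, V) = -5 (Function('B')(W, V) = Add(0, Mul(-1, 5)) = Add(0, -5) = -5)
s = -16 (s = Add(-3, Add(-16, 3)) = Add(-3, -13) = -16)
Function('m')(C) = -84 (Function('m')(C) = Mul(4, Add(-5, -16)) = Mul(4, -21) = -84)
Add(-39105, Mul(-1, Mul(Add(-7413, 12851), Add(Function('m')(139), -1755)))) = Add(-39105, Mul(-1, Mul(Add(-7413, 12851), Add(-84, -1755)))) = Add(-39105, Mul(-1, Mul(5438, -1839))) = Add(-39105, Mul(-1, -10000482)) = Add(-39105, 10000482) = 9961377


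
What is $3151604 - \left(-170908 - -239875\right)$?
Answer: $3082637$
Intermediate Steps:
$3151604 - \left(-170908 - -239875\right) = 3151604 - \left(-170908 + 239875\right) = 3151604 - 68967 = 3082637$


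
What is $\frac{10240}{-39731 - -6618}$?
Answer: $- \frac{10240}{33113} \approx -0.30924$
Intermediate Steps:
$\frac{10240}{-39731 - -6618} = \frac{10240}{-39731 + 6618} = \frac{10240}{-33113} = 10240 \left(- \frac{1}{33113}\right) = - \frac{10240}{33113}$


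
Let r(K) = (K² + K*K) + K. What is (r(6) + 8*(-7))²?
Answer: 484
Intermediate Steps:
r(K) = K + 2*K² (r(K) = (K² + K²) + K = 2*K² + K = K + 2*K²)
(r(6) + 8*(-7))² = (6*(1 + 2*6) + 8*(-7))² = (6*(1 + 12) - 56)² = (6*13 - 56)² = (78 - 56)² = 22² = 484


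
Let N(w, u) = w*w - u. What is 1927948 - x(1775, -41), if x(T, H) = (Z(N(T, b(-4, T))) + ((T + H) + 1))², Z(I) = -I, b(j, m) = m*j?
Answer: -9960270952152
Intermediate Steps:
b(j, m) = j*m
N(w, u) = w² - u
x(T, H) = (1 + H - T² - 3*T)² (x(T, H) = (-(T² - (-4)*T) + ((T + H) + 1))² = (-(T² + 4*T) + ((H + T) + 1))² = ((-T² - 4*T) + (1 + H + T))² = (1 + H - T² - 3*T)²)
1927948 - x(1775, -41) = 1927948 - (1 - 41 - 1*1775² - 3*1775)² = 1927948 - (1 - 41 - 1*3150625 - 5325)² = 1927948 - (1 - 41 - 3150625 - 5325)² = 1927948 - 1*(-3155990)² = 1927948 - 1*9960272880100 = 1927948 - 9960272880100 = -9960270952152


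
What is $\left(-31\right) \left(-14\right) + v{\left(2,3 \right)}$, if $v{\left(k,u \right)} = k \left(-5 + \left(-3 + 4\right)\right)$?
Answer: $426$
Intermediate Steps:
$v{\left(k,u \right)} = - 4 k$ ($v{\left(k,u \right)} = k \left(-5 + 1\right) = k \left(-4\right) = - 4 k$)
$\left(-31\right) \left(-14\right) + v{\left(2,3 \right)} = \left(-31\right) \left(-14\right) - 8 = 434 - 8 = 426$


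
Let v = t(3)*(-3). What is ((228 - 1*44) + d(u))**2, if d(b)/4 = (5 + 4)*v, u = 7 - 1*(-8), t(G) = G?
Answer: 19600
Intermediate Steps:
u = 15 (u = 7 + 8 = 15)
v = -9 (v = 3*(-3) = -9)
d(b) = -324 (d(b) = 4*((5 + 4)*(-9)) = 4*(9*(-9)) = 4*(-81) = -324)
((228 - 1*44) + d(u))**2 = ((228 - 1*44) - 324)**2 = ((228 - 44) - 324)**2 = (184 - 324)**2 = (-140)**2 = 19600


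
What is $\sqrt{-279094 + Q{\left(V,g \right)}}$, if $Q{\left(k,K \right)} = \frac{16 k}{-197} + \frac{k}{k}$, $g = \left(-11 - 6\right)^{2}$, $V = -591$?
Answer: $9 i \sqrt{3445} \approx 528.25 i$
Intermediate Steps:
$g = 289$ ($g = \left(-17\right)^{2} = 289$)
$Q{\left(k,K \right)} = 1 - \frac{16 k}{197}$ ($Q{\left(k,K \right)} = 16 k \left(- \frac{1}{197}\right) + 1 = - \frac{16 k}{197} + 1 = 1 - \frac{16 k}{197}$)
$\sqrt{-279094 + Q{\left(V,g \right)}} = \sqrt{-279094 + \left(1 - -48\right)} = \sqrt{-279094 + \left(1 + 48\right)} = \sqrt{-279094 + 49} = \sqrt{-279045} = 9 i \sqrt{3445}$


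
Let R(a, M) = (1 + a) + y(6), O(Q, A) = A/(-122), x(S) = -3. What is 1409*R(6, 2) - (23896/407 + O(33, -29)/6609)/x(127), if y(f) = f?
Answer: 18052168037797/984489858 ≈ 18337.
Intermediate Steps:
O(Q, A) = -A/122 (O(Q, A) = A*(-1/122) = -A/122)
R(a, M) = 7 + a (R(a, M) = (1 + a) + 6 = 7 + a)
1409*R(6, 2) - (23896/407 + O(33, -29)/6609)/x(127) = 1409*(7 + 6) - (23896/407 - 1/122*(-29)/6609)/(-3) = 1409*13 - (23896*(1/407) + (29/122)*(1/6609))*(-1)/3 = 18317 - (23896/407 + 29/806298)*(-1)/3 = 18317 - 19267308811*(-1)/(328163286*3) = 18317 - 1*(-19267308811/984489858) = 18317 + 19267308811/984489858 = 18052168037797/984489858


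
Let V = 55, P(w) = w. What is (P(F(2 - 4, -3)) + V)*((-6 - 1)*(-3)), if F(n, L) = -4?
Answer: 1071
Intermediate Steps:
(P(F(2 - 4, -3)) + V)*((-6 - 1)*(-3)) = (-4 + 55)*((-6 - 1)*(-3)) = 51*(-7*(-3)) = 51*21 = 1071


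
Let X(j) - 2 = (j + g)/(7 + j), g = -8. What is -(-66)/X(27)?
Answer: 748/29 ≈ 25.793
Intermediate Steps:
X(j) = 2 + (-8 + j)/(7 + j) (X(j) = 2 + (j - 8)/(7 + j) = 2 + (-8 + j)/(7 + j))
-(-66)/X(27) = -(-66)/(3*(2 + 27)/(7 + 27)) = -(-66)/(3*29/34) = -(-66)/(3*(1/34)*29) = -(-66)/87/34 = -(-66)*34/87 = -1*(-748/29) = 748/29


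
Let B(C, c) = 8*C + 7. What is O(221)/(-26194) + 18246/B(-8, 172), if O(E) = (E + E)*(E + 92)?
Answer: -80970241/248843 ≈ -325.39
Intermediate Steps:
O(E) = 2*E*(92 + E) (O(E) = (2*E)*(92 + E) = 2*E*(92 + E))
B(C, c) = 7 + 8*C
O(221)/(-26194) + 18246/B(-8, 172) = (2*221*(92 + 221))/(-26194) + 18246/(7 + 8*(-8)) = (2*221*313)*(-1/26194) + 18246/(7 - 64) = 138346*(-1/26194) + 18246/(-57) = -69173/13097 + 18246*(-1/57) = -69173/13097 - 6082/19 = -80970241/248843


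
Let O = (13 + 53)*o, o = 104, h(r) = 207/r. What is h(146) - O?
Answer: -1001937/146 ≈ -6862.6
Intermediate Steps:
O = 6864 (O = (13 + 53)*104 = 66*104 = 6864)
h(146) - O = 207/146 - 1*6864 = 207*(1/146) - 6864 = 207/146 - 6864 = -1001937/146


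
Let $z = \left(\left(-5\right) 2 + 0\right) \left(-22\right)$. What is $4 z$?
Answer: $880$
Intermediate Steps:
$z = 220$ ($z = \left(-10 + 0\right) \left(-22\right) = \left(-10\right) \left(-22\right) = 220$)
$4 z = 4 \cdot 220 = 880$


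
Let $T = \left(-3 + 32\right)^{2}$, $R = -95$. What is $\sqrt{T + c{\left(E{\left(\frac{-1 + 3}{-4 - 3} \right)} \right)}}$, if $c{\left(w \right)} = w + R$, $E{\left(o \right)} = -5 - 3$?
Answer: $3 \sqrt{82} \approx 27.166$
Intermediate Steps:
$T = 841$ ($T = 29^{2} = 841$)
$E{\left(o \right)} = -8$
$c{\left(w \right)} = -95 + w$ ($c{\left(w \right)} = w - 95 = -95 + w$)
$\sqrt{T + c{\left(E{\left(\frac{-1 + 3}{-4 - 3} \right)} \right)}} = \sqrt{841 - 103} = \sqrt{738} = 3 \sqrt{82}$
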